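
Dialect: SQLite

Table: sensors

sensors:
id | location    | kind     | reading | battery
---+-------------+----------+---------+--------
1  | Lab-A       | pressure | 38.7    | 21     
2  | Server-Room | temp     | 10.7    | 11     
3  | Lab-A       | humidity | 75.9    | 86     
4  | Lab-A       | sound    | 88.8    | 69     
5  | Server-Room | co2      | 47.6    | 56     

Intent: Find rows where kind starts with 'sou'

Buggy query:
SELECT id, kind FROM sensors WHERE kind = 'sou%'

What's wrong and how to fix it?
Bug: Wildcards only work with LIKE; '=' treats '%' as a literal character

Fix: Replace '=' with LIKE so 'sou%' is treated as a pattern

Corrected query:
SELECT id, kind FROM sensors WHERE kind LIKE 'sou%'

Result:
id | kind 
---+------
4  | sound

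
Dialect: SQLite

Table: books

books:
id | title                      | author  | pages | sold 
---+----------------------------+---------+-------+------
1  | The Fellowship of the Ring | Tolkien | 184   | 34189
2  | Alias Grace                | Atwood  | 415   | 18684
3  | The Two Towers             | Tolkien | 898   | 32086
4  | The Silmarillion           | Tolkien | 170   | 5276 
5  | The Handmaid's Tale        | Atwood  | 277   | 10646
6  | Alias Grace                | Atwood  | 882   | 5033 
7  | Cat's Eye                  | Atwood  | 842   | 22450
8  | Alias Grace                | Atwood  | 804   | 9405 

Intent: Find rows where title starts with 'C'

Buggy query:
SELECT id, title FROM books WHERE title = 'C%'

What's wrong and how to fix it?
Bug: Wildcards only work with LIKE; '=' treats '%' as a literal character

Fix: Use LIKE for wildcard pattern matching

Corrected query:
SELECT id, title FROM books WHERE title LIKE 'C%'

Result:
id | title    
---+----------
7  | Cat's Eye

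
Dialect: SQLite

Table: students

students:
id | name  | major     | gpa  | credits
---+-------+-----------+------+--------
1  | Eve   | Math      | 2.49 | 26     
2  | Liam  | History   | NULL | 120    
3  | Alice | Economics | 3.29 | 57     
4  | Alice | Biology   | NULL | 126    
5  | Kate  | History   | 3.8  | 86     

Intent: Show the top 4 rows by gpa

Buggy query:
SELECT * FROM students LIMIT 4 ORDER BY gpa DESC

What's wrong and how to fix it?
Bug: LIMIT must come after ORDER BY

Fix: Sort with ORDER BY, then apply LIMIT

Corrected query:
SELECT * FROM students ORDER BY gpa DESC LIMIT 4

Result:
id | name  | major     | gpa  | credits
---+-------+-----------+------+--------
5  | Kate  | History   | 3.8  | 86     
3  | Alice | Economics | 3.29 | 57     
1  | Eve   | Math      | 2.49 | 26     
2  | Liam  | History   | NULL | 120    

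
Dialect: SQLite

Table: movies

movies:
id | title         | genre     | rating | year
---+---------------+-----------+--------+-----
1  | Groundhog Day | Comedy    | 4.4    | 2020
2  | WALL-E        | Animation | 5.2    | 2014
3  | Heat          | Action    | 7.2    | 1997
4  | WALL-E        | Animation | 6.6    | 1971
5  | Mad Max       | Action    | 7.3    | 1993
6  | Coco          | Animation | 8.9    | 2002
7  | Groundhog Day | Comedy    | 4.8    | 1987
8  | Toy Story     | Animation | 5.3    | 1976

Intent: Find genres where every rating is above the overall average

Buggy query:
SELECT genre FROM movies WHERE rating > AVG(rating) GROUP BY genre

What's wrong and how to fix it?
Bug: AVG() is an aggregate; it can't sit directly in WHERE

Fix: Compute the overall average in a scalar subquery and compare each group's MIN against it in HAVING

Corrected query:
SELECT genre FROM movies GROUP BY genre HAVING MIN(rating) > (SELECT AVG(rating) FROM movies)

Result:
genre 
------
Action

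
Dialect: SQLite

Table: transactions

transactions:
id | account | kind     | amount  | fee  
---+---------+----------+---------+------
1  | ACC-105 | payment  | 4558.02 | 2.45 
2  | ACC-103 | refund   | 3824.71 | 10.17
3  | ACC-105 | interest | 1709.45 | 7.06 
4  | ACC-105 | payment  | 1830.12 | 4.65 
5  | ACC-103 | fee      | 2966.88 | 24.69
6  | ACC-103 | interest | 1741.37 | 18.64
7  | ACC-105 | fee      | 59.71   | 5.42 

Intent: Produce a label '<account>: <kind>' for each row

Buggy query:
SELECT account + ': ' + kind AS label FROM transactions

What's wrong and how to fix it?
Bug: SQLite uses || for string concatenation; + coerces text to numbers (yielding 0)

Fix: Replace + with || to concatenate text

Corrected query:
SELECT account || ': ' || kind AS label FROM transactions

Result:
label            
-----------------
ACC-105: payment 
ACC-103: refund  
ACC-105: interest
ACC-105: payment 
ACC-103: fee     
ACC-103: interest
ACC-105: fee     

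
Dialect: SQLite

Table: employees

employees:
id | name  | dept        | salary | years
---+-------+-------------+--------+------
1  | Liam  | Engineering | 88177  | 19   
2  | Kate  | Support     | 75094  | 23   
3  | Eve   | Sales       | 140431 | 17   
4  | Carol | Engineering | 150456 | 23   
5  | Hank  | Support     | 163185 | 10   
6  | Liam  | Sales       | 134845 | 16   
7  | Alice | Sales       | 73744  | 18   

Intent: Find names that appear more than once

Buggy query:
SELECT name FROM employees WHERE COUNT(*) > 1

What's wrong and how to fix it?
Bug: WHERE can't reference COUNT(*); aggregates are computed after WHERE

Fix: Group first, then use HAVING for the count condition

Corrected query:
SELECT name FROM employees GROUP BY name HAVING COUNT(*) > 1

Result:
name
----
Liam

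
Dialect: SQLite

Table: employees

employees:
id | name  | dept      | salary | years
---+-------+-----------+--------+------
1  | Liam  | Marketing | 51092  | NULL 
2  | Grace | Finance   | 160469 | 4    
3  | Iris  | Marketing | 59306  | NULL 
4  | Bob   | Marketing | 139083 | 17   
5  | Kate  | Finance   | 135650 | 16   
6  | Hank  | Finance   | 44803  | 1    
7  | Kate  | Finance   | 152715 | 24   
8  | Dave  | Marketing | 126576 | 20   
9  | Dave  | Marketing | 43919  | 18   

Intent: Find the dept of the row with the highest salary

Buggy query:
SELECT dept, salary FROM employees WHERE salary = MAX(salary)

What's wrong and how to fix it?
Bug: WHERE is evaluated per row; an aggregate over the whole table isn't defined there

Fix: Wrap MAX in a scalar subquery so WHERE compares against a single value

Corrected query:
SELECT dept, salary FROM employees WHERE salary = (SELECT MAX(salary) FROM employees)

Result:
dept    | salary
--------+-------
Finance | 160469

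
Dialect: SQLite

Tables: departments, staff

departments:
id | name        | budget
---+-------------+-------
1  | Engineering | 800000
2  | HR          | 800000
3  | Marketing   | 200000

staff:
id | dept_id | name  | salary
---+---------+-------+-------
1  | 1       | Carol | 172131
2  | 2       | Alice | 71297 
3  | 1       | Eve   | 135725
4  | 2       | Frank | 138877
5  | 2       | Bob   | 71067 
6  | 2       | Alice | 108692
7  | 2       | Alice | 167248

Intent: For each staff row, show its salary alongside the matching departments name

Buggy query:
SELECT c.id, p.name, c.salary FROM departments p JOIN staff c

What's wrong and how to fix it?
Bug: Missing join condition: each staff row is matched to all departments rows instead of just its own

Fix: Add ON c.dept_id = p.id to the JOIN

Corrected query:
SELECT c.id, p.name, c.salary FROM departments p JOIN staff c ON c.dept_id = p.id

Result:
id | name        | salary
---+-------------+-------
1  | Engineering | 172131
2  | HR          | 71297 
3  | Engineering | 135725
4  | HR          | 138877
5  | HR          | 71067 
6  | HR          | 108692
7  | HR          | 167248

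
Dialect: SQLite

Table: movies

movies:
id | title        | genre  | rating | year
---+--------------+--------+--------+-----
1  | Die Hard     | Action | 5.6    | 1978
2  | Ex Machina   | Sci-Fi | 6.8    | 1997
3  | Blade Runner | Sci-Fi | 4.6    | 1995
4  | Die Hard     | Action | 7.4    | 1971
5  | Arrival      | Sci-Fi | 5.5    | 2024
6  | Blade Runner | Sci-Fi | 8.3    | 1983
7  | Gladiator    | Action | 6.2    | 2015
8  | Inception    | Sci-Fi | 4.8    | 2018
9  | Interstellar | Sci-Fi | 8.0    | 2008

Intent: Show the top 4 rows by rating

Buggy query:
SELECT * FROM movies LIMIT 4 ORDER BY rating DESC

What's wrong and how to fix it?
Bug: ORDER BY cannot follow LIMIT; LIMIT is the final clause

Fix: Swap the clauses: ORDER BY first, then LIMIT

Corrected query:
SELECT * FROM movies ORDER BY rating DESC LIMIT 4

Result:
id | title        | genre  | rating | year
---+--------------+--------+--------+-----
6  | Blade Runner | Sci-Fi | 8.3    | 1983
9  | Interstellar | Sci-Fi | 8      | 2008
4  | Die Hard     | Action | 7.4    | 1971
2  | Ex Machina   | Sci-Fi | 6.8    | 1997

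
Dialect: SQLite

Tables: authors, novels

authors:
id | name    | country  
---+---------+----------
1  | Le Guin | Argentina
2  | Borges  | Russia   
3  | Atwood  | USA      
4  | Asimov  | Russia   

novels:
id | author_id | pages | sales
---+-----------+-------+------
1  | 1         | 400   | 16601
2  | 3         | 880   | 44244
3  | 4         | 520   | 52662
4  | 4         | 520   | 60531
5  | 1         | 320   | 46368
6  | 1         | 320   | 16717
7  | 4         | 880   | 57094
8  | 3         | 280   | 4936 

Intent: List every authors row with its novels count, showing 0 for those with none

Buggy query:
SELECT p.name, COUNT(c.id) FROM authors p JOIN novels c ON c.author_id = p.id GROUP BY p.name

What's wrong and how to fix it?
Bug: An inner join excludes parents with zero children

Fix: Switch to LEFT JOIN to retain unmatched parent rows

Corrected query:
SELECT p.name, COUNT(c.id) FROM authors p LEFT JOIN novels c ON c.author_id = p.id GROUP BY p.name

Result:
name    | COUNT(c.id)
--------+------------
Asimov  | 3          
Atwood  | 2          
Borges  | 0          
Le Guin | 3          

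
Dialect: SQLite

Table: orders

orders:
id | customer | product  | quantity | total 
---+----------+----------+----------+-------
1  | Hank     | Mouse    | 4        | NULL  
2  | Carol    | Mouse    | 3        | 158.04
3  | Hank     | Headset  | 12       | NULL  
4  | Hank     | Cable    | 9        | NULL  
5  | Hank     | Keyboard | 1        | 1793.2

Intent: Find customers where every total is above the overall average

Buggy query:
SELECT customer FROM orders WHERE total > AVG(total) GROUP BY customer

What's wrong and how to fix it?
Bug: WHERE evaluates per row before aggregation, so AVG() is unavailable

Fix: Compute the overall average in a scalar subquery and compare each group's MIN against it in HAVING

Corrected query:
SELECT customer FROM orders GROUP BY customer HAVING MIN(total) > (SELECT AVG(total) FROM orders)

Result:
customer
--------
Hank    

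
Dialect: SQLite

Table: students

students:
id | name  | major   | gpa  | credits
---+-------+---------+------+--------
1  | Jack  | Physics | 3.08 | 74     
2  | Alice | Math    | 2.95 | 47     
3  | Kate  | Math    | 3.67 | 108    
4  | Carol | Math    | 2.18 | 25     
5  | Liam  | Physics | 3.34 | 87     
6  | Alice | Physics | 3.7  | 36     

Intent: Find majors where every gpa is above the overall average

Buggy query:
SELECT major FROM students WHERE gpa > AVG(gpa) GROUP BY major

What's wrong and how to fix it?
Bug: WHERE evaluates per row before aggregation, so AVG() is unavailable

Fix: Compute the overall average in a scalar subquery and compare each group's MIN against it in HAVING

Corrected query:
SELECT major FROM students GROUP BY major HAVING MIN(gpa) > (SELECT AVG(gpa) FROM students)

Result:
(no rows)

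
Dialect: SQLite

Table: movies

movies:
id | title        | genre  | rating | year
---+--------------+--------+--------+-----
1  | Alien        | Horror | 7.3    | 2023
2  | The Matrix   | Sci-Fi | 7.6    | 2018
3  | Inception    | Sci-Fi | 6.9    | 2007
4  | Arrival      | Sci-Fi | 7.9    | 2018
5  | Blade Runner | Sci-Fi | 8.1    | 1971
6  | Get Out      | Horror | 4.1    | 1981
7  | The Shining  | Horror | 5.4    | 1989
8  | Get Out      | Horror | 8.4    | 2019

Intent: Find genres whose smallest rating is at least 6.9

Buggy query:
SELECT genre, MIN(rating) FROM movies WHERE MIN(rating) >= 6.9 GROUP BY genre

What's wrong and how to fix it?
Bug: Aggregates like MIN are computed per group after WHERE runs

Fix: Replace WHERE with HAVING after the GROUP BY

Corrected query:
SELECT genre, MIN(rating) FROM movies GROUP BY genre HAVING MIN(rating) >= 6.9

Result:
genre  | MIN(rating)
-------+------------
Sci-Fi | 6.9        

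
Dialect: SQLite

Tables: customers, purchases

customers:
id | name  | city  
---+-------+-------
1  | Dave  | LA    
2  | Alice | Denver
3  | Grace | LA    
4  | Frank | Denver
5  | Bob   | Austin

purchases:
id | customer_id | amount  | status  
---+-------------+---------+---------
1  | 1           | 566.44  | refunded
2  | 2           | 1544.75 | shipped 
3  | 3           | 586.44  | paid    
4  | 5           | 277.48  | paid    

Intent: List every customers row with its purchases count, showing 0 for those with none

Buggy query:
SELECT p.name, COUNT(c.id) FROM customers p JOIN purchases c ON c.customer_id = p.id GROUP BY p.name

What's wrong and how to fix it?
Bug: INNER JOIN drops customers rows that have no matching purchases rows

Fix: Use LEFT JOIN so parents without children still appear (COUNT(c.id) gives 0)

Corrected query:
SELECT p.name, COUNT(c.id) FROM customers p LEFT JOIN purchases c ON c.customer_id = p.id GROUP BY p.name

Result:
name  | COUNT(c.id)
------+------------
Alice | 1          
Bob   | 1          
Dave  | 1          
Frank | 0          
Grace | 1          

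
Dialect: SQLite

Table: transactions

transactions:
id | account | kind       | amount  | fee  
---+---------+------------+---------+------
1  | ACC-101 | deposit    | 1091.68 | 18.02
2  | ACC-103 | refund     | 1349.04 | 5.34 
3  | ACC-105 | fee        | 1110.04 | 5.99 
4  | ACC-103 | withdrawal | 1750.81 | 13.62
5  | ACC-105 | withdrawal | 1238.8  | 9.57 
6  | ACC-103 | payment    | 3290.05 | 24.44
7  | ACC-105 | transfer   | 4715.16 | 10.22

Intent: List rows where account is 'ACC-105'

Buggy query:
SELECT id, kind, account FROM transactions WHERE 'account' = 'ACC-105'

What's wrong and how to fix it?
Bug: 'account' in single quotes is a string literal, not the column; the comparison is literal-vs-literal and never true

Fix: Remove the quotes around the column name (or use double quotes for an identifier)

Corrected query:
SELECT id, kind, account FROM transactions WHERE account = 'ACC-105'

Result:
id | kind       | account
---+------------+--------
3  | fee        | ACC-105
5  | withdrawal | ACC-105
7  | transfer   | ACC-105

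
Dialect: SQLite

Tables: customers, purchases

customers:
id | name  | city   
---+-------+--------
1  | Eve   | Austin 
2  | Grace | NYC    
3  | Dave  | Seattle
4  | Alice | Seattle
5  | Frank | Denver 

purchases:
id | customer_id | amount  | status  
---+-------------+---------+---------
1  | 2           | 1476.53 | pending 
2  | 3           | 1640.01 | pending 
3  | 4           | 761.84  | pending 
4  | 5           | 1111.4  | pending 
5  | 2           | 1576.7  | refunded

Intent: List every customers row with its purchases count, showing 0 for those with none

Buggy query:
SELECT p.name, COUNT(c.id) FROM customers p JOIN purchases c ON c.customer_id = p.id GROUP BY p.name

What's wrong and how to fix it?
Bug: INNER JOIN drops customers rows that have no matching purchases rows

Fix: Use LEFT JOIN so parents without children still appear (COUNT(c.id) gives 0)

Corrected query:
SELECT p.name, COUNT(c.id) FROM customers p LEFT JOIN purchases c ON c.customer_id = p.id GROUP BY p.name

Result:
name  | COUNT(c.id)
------+------------
Alice | 1          
Dave  | 1          
Eve   | 0          
Frank | 1          
Grace | 2          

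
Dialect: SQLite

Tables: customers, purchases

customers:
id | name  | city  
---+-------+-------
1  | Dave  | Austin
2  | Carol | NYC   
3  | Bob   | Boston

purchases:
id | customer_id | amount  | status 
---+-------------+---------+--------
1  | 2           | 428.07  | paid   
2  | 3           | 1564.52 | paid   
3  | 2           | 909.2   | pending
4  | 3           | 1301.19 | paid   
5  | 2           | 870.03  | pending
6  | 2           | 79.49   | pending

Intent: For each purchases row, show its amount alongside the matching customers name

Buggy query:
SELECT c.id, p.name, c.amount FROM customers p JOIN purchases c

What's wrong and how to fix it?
Bug: JOIN with no ON clause produces a cartesian product; every purchases row pairs with every customers row

Fix: Add ON c.customer_id = p.id to the JOIN

Corrected query:
SELECT c.id, p.name, c.amount FROM customers p JOIN purchases c ON c.customer_id = p.id

Result:
id | name  | amount 
---+-------+--------
1  | Carol | 428.07 
2  | Bob   | 1564.52
3  | Carol | 909.2  
4  | Bob   | 1301.19
5  | Carol | 870.03 
6  | Carol | 79.49  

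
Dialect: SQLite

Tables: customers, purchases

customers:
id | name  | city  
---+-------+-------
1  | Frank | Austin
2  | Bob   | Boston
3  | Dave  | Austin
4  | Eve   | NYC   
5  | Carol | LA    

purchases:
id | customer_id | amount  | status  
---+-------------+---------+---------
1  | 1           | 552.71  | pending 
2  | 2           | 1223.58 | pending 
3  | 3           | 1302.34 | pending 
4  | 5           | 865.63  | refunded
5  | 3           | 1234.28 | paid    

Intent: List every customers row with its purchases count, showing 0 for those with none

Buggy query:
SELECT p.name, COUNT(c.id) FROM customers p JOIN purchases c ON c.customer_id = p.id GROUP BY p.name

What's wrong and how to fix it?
Bug: INNER JOIN drops customers rows that have no matching purchases rows

Fix: Use LEFT JOIN so parents without children still appear (COUNT(c.id) gives 0)

Corrected query:
SELECT p.name, COUNT(c.id) FROM customers p LEFT JOIN purchases c ON c.customer_id = p.id GROUP BY p.name

Result:
name  | COUNT(c.id)
------+------------
Bob   | 1          
Carol | 1          
Dave  | 2          
Eve   | 0          
Frank | 1          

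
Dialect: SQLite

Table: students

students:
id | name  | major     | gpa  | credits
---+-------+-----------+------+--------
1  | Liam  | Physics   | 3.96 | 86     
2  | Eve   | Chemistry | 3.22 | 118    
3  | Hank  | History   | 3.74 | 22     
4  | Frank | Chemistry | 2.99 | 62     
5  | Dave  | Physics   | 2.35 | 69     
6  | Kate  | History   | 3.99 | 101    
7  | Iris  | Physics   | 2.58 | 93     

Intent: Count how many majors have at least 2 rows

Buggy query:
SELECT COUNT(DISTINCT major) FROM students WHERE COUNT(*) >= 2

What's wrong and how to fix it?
Bug: COUNT(*) cannot appear in WHERE; the per-group count doesn't exist yet

Fix: Use a subquery that GROUPs and filters with HAVING, then count its rows

Corrected query:
SELECT COUNT(*) FROM (SELECT major FROM students GROUP BY major HAVING COUNT(*) >= 2)

Result:
COUNT(*)
--------
3       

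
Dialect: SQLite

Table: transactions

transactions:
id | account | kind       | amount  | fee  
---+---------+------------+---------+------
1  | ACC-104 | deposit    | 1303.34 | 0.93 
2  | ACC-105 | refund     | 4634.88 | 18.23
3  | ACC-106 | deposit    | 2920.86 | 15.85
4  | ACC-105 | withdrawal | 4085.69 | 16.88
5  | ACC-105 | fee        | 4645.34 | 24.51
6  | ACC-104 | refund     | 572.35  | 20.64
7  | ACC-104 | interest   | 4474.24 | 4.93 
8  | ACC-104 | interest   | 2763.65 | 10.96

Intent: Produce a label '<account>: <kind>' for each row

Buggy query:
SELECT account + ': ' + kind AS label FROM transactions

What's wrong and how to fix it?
Bug: '+' is numeric addition; on text columns SQLite converts them to 0 instead of concatenating

Fix: Replace + with || to concatenate text

Corrected query:
SELECT account || ': ' || kind AS label FROM transactions

Result:
label              
-------------------
ACC-104: deposit   
ACC-105: refund    
ACC-106: deposit   
ACC-105: withdrawal
ACC-105: fee       
ACC-104: refund    
ACC-104: interest  
ACC-104: interest  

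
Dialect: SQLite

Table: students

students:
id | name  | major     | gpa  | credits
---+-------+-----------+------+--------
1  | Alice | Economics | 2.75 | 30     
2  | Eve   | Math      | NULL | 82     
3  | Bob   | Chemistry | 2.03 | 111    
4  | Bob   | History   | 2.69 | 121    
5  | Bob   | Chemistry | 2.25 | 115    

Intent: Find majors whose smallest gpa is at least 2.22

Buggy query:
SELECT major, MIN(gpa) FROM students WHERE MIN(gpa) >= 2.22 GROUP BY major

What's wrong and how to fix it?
Bug: Aggregates like MIN are computed per group after WHERE runs

Fix: Replace WHERE with HAVING after the GROUP BY

Corrected query:
SELECT major, MIN(gpa) FROM students GROUP BY major HAVING MIN(gpa) >= 2.22

Result:
major     | MIN(gpa)
----------+---------
Economics | 2.75    
History   | 2.69    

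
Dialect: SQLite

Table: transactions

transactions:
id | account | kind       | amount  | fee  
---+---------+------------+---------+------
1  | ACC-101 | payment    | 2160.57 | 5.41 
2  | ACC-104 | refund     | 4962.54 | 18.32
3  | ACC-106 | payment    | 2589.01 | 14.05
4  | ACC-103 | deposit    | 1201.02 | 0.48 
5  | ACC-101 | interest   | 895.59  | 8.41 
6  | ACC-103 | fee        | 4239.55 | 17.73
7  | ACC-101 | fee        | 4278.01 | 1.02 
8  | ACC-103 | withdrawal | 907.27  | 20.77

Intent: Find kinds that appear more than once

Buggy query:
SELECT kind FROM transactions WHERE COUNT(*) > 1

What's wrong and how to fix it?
Bug: WHERE can't reference COUNT(*); aggregates are computed after WHERE

Fix: Group first, then use HAVING for the count condition

Corrected query:
SELECT kind FROM transactions GROUP BY kind HAVING COUNT(*) > 1

Result:
kind   
-------
fee    
payment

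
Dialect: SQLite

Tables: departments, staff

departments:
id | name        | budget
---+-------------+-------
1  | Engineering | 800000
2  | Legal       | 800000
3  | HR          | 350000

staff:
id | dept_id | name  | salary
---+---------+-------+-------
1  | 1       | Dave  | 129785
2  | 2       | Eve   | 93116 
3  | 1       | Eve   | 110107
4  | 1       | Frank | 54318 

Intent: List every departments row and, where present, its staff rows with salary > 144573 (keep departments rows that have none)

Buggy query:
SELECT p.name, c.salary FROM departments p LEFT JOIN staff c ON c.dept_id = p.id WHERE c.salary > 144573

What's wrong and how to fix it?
Bug: A WHERE condition on the right-hand table after LEFT JOIN drops unmatched parents

Fix: Put 'c.salary > 144573' in the JOIN's ON clause instead of WHERE

Corrected query:
SELECT p.name, c.salary FROM departments p LEFT JOIN staff c ON c.dept_id = p.id AND c.salary > 144573

Result:
name        | salary
------------+-------
Engineering | NULL  
Legal       | NULL  
HR          | NULL  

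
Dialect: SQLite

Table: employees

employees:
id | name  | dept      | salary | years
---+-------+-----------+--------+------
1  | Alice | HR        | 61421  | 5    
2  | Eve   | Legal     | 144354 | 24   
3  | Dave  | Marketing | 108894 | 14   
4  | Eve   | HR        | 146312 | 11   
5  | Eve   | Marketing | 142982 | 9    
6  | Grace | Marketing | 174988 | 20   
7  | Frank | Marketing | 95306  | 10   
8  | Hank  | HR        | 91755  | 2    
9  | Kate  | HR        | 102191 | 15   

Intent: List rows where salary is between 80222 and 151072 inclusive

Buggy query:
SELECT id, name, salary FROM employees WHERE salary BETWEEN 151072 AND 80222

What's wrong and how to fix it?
Bug: The bounds are reversed; BETWEEN a AND b requires a <= b to match anything

Fix: Swap the bounds so the smaller value comes first

Corrected query:
SELECT id, name, salary FROM employees WHERE salary BETWEEN 80222 AND 151072

Result:
id | name  | salary
---+-------+-------
2  | Eve   | 144354
3  | Dave  | 108894
4  | Eve   | 146312
5  | Eve   | 142982
7  | Frank | 95306 
8  | Hank  | 91755 
9  | Kate  | 102191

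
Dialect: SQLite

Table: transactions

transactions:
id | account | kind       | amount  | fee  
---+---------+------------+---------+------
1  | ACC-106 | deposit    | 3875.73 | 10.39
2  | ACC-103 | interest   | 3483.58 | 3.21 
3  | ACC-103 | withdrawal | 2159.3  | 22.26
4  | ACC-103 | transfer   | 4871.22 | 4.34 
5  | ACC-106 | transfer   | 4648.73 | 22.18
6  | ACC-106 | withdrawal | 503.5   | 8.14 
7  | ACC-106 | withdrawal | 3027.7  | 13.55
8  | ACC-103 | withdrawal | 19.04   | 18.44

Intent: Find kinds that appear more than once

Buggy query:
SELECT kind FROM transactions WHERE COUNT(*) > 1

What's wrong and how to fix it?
Bug: COUNT(*) is an aggregate and cannot be used in WHERE

Fix: Group first, then use HAVING for the count condition

Corrected query:
SELECT kind FROM transactions GROUP BY kind HAVING COUNT(*) > 1

Result:
kind      
----------
transfer  
withdrawal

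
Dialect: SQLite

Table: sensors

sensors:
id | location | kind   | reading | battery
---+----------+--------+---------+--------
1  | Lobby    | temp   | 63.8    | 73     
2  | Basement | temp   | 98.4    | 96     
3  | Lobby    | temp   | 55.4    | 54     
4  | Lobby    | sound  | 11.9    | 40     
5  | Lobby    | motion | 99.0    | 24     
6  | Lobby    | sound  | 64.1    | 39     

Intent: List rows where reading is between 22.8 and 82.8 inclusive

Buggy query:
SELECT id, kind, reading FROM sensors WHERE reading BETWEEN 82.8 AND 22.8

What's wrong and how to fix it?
Bug: The bounds are reversed; BETWEEN a AND b requires a <= b to match anything

Fix: Write BETWEEN 22.8 AND 82.8

Corrected query:
SELECT id, kind, reading FROM sensors WHERE reading BETWEEN 22.8 AND 82.8

Result:
id | kind  | reading
---+-------+--------
1  | temp  | 63.8   
3  | temp  | 55.4   
6  | sound | 64.1   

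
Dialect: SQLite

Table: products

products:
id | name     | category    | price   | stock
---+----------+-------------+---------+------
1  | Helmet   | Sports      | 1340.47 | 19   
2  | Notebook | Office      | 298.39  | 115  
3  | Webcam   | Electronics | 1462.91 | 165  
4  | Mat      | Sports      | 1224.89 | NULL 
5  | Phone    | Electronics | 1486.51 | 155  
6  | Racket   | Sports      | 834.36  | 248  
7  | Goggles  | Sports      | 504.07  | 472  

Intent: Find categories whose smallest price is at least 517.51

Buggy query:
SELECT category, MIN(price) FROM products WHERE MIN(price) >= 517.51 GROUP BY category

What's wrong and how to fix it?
Bug: Aggregates like MIN are computed per group after WHERE runs

Fix: Replace WHERE with HAVING after the GROUP BY

Corrected query:
SELECT category, MIN(price) FROM products GROUP BY category HAVING MIN(price) >= 517.51

Result:
category    | MIN(price)
------------+-----------
Electronics | 1462.91   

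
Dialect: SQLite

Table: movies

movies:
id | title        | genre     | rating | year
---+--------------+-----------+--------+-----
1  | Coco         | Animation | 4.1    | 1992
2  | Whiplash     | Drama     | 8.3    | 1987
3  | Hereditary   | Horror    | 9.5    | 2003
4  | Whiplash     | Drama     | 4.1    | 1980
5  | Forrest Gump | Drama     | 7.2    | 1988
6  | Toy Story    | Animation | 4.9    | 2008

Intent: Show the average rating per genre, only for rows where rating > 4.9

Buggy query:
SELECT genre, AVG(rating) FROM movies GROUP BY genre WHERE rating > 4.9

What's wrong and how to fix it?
Bug: Row-level WHERE must come before GROUP BY in the clause order

Fix: Place WHERE between FROM and GROUP BY

Corrected query:
SELECT genre, AVG(rating) FROM movies WHERE rating > 4.9 GROUP BY genre

Result:
genre  | AVG(rating)
-------+------------
Drama  | 7.75       
Horror | 9.5        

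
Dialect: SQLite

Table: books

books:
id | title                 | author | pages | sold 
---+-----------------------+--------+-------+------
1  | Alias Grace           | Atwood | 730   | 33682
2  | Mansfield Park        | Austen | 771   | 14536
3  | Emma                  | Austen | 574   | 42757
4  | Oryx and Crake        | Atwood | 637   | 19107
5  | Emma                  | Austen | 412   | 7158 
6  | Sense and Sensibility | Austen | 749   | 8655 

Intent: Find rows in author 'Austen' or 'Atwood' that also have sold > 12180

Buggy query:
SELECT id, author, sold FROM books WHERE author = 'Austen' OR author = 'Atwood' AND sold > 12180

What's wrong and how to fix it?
Bug: Without parentheses, AND is evaluated before OR, so the sold filter only applies to the 'Atwood' branch

Fix: Add parentheses around the OR so the AND applies to both alternatives

Corrected query:
SELECT id, author, sold FROM books WHERE (author = 'Austen' OR author = 'Atwood') AND sold > 12180

Result:
id | author | sold 
---+--------+------
1  | Atwood | 33682
2  | Austen | 14536
3  | Austen | 42757
4  | Atwood | 19107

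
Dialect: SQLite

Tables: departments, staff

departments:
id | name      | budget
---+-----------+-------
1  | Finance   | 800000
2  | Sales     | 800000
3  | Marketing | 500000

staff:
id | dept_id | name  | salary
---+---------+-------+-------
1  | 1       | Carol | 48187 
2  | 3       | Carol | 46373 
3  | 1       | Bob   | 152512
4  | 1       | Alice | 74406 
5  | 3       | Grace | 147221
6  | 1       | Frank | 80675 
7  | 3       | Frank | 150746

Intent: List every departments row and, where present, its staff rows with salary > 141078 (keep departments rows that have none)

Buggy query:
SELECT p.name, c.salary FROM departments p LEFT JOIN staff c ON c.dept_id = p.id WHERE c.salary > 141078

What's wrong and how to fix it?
Bug: A WHERE condition on the right-hand table after LEFT JOIN drops unmatched parents

Fix: Move the right-table condition into the ON clause so unmatched parents are kept

Corrected query:
SELECT p.name, c.salary FROM departments p LEFT JOIN staff c ON c.dept_id = p.id AND c.salary > 141078

Result:
name      | salary
----------+-------
Finance   | 152512
Sales     | NULL  
Marketing | 147221
Marketing | 150746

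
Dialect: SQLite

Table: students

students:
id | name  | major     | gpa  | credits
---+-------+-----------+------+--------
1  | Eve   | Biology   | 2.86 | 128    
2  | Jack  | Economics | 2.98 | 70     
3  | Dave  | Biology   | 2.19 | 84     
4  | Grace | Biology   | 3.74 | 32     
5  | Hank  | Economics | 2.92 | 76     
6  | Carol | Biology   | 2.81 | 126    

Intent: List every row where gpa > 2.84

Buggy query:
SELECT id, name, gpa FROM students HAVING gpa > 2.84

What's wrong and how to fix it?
Bug: This is a non-aggregate query (no GROUP BY, no aggregates), so in SQLite the HAVING clause is invalid here; a row-level condition belongs in WHERE

Fix: Use WHERE for row-level filtering

Corrected query:
SELECT id, name, gpa FROM students WHERE gpa > 2.84

Result:
id | name  | gpa 
---+-------+-----
1  | Eve   | 2.86
2  | Jack  | 2.98
4  | Grace | 3.74
5  | Hank  | 2.92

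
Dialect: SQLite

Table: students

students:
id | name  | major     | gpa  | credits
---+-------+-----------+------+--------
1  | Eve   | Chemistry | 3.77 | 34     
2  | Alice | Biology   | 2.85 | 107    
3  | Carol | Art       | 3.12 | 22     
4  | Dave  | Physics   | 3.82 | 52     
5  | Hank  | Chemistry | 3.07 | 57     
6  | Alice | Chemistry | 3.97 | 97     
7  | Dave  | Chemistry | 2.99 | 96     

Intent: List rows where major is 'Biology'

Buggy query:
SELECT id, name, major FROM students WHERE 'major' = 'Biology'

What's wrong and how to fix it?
Bug: 'major' in single quotes is a string literal, not the column; the comparison is literal-vs-literal and never true

Fix: Remove the quotes around the column name (or use double quotes for an identifier)

Corrected query:
SELECT id, name, major FROM students WHERE major = 'Biology'

Result:
id | name  | major  
---+-------+--------
2  | Alice | Biology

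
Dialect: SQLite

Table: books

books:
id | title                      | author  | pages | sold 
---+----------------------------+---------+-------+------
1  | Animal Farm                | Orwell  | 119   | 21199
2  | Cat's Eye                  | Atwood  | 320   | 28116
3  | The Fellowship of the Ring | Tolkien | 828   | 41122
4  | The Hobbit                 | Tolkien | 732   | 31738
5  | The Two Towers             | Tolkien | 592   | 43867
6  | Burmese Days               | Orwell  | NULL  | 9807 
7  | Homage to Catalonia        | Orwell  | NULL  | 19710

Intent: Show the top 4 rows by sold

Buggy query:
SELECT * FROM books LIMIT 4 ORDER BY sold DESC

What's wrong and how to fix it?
Bug: LIMIT must come after ORDER BY

Fix: Sort with ORDER BY, then apply LIMIT

Corrected query:
SELECT * FROM books ORDER BY sold DESC LIMIT 4

Result:
id | title                      | author  | pages | sold 
---+----------------------------+---------+-------+------
5  | The Two Towers             | Tolkien | 592   | 43867
3  | The Fellowship of the Ring | Tolkien | 828   | 41122
4  | The Hobbit                 | Tolkien | 732   | 31738
2  | Cat's Eye                  | Atwood  | 320   | 28116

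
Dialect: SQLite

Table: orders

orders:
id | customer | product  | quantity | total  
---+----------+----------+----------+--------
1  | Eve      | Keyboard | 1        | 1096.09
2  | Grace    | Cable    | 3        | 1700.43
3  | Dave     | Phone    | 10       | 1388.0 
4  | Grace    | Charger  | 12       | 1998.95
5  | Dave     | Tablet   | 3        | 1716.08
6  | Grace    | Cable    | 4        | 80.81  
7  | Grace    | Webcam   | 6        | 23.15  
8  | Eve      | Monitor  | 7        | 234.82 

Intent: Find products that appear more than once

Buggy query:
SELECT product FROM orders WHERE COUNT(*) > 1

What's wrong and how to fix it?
Bug: WHERE can't reference COUNT(*); aggregates are computed after WHERE

Fix: GROUP BY product, then filter groups with HAVING COUNT(*) > 1

Corrected query:
SELECT product FROM orders GROUP BY product HAVING COUNT(*) > 1

Result:
product
-------
Cable  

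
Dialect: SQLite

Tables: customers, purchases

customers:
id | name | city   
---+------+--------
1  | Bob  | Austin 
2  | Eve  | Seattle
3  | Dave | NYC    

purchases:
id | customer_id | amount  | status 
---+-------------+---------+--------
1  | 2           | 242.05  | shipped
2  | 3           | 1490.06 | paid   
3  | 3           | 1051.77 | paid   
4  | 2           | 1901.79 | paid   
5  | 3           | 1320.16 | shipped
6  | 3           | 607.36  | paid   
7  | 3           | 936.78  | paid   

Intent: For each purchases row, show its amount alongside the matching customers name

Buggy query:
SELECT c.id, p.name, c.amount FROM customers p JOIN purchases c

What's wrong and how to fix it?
Bug: Missing join condition: each purchases row is matched to all customers rows instead of just its own

Fix: Specify the join condition linking the foreign key to the parent id

Corrected query:
SELECT c.id, p.name, c.amount FROM customers p JOIN purchases c ON c.customer_id = p.id

Result:
id | name | amount 
---+------+--------
1  | Eve  | 242.05 
2  | Dave | 1490.06
3  | Dave | 1051.77
4  | Eve  | 1901.79
5  | Dave | 1320.16
6  | Dave | 607.36 
7  | Dave | 936.78 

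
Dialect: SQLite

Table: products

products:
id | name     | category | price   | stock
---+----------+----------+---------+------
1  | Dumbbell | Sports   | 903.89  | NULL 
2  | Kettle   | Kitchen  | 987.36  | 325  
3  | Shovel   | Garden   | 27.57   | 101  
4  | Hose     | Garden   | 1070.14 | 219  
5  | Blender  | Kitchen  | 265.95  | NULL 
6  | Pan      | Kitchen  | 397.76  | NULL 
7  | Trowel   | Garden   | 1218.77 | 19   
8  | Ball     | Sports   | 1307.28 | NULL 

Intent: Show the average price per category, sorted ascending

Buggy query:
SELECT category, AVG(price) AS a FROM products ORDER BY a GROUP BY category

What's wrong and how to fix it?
Bug: ORDER BY appears before GROUP BY; SQL clause order requires GROUP BY first

Fix: Reorder: SELECT … FROM … GROUP BY … ORDER BY …

Corrected query:
SELECT category, AVG(price) AS a FROM products GROUP BY category ORDER BY a

Result:
category | a         
---------+-----------
Kitchen  | 550.356667
Garden   | 772.16    
Sports   | 1105.585  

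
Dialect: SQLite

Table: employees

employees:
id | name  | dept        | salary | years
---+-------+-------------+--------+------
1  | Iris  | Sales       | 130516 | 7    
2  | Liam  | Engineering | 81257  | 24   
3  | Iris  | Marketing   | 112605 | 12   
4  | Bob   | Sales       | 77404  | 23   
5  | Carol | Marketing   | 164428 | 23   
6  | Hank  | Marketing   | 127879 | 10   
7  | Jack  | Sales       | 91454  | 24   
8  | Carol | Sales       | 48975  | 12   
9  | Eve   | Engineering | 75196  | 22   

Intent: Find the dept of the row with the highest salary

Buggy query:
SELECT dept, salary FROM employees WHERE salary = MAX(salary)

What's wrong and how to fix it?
Bug: MAX(salary) is an aggregate and cannot be used directly in WHERE

Fix: Use a subquery: WHERE salary = (SELECT MAX(salary) FROM employees)

Corrected query:
SELECT dept, salary FROM employees WHERE salary = (SELECT MAX(salary) FROM employees)

Result:
dept      | salary
----------+-------
Marketing | 164428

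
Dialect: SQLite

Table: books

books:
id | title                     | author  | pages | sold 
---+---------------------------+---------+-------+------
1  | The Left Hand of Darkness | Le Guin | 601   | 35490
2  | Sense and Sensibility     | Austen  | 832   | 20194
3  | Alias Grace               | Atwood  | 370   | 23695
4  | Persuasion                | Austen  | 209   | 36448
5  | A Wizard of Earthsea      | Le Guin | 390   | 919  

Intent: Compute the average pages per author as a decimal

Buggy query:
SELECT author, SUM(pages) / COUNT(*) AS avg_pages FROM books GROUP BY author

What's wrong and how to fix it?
Bug: Both operands are integers, so '/' performs integer division and truncates

Fix: Cast one side to REAL so the division keeps the fractional part

Corrected query:
SELECT author, SUM(pages) * 1.0 / COUNT(*) AS avg_pages FROM books GROUP BY author

Result:
author  | avg_pages
--------+----------
Atwood  | 370      
Austen  | 520.5    
Le Guin | 495.5    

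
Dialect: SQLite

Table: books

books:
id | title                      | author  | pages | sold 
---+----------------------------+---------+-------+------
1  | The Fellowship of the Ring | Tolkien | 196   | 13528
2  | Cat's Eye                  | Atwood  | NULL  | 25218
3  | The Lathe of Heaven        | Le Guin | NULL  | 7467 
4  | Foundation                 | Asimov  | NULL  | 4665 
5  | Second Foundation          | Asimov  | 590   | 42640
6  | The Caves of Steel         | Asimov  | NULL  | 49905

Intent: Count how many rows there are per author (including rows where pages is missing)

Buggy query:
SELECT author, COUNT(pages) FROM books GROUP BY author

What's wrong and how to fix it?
Bug: COUNT(column) counts non-NULL values only; rows with NULL pages aren't counted

Fix: Replace COUNT(pages) with COUNT(*)

Corrected query:
SELECT author, COUNT(*) FROM books GROUP BY author

Result:
author  | COUNT(*)
--------+---------
Asimov  | 3       
Atwood  | 1       
Le Guin | 1       
Tolkien | 1       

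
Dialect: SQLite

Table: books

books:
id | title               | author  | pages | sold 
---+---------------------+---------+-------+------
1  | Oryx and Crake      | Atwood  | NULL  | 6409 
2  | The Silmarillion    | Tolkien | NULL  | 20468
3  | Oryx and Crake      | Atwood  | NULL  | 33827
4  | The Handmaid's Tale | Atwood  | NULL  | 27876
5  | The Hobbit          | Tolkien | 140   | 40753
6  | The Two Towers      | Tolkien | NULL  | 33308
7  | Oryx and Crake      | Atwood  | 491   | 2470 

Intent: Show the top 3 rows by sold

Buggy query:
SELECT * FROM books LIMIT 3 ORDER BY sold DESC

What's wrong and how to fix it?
Bug: LIMIT must come after ORDER BY

Fix: Sort with ORDER BY, then apply LIMIT

Corrected query:
SELECT * FROM books ORDER BY sold DESC LIMIT 3

Result:
id | title          | author  | pages | sold 
---+----------------+---------+-------+------
5  | The Hobbit     | Tolkien | 140   | 40753
3  | Oryx and Crake | Atwood  | NULL  | 33827
6  | The Two Towers | Tolkien | NULL  | 33308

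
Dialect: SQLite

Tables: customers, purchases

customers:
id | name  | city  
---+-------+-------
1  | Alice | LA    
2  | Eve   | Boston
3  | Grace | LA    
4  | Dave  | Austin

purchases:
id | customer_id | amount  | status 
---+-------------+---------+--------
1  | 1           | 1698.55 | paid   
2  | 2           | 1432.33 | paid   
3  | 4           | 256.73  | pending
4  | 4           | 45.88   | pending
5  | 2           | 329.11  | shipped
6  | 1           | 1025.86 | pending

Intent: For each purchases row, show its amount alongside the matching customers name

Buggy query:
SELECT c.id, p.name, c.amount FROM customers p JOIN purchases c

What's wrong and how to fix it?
Bug: Missing join condition: each purchases row is matched to all customers rows instead of just its own

Fix: Specify the join condition linking the foreign key to the parent id

Corrected query:
SELECT c.id, p.name, c.amount FROM customers p JOIN purchases c ON c.customer_id = p.id

Result:
id | name  | amount 
---+-------+--------
1  | Alice | 1698.55
2  | Eve   | 1432.33
3  | Dave  | 256.73 
4  | Dave  | 45.88  
5  | Eve   | 329.11 
6  | Alice | 1025.86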